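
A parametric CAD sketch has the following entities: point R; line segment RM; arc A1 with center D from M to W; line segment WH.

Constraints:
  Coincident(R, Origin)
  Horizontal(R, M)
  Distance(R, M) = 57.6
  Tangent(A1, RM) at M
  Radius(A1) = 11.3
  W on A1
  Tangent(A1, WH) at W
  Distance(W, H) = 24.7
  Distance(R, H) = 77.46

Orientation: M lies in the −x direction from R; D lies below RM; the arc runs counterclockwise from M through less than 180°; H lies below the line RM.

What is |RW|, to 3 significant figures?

69.8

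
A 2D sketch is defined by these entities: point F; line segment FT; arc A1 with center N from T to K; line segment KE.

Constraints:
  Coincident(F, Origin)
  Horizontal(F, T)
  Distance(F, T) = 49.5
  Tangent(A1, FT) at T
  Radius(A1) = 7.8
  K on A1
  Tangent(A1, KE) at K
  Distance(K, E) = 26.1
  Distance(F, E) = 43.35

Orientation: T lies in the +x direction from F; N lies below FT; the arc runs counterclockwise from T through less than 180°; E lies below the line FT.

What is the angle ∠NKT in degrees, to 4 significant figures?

56.27°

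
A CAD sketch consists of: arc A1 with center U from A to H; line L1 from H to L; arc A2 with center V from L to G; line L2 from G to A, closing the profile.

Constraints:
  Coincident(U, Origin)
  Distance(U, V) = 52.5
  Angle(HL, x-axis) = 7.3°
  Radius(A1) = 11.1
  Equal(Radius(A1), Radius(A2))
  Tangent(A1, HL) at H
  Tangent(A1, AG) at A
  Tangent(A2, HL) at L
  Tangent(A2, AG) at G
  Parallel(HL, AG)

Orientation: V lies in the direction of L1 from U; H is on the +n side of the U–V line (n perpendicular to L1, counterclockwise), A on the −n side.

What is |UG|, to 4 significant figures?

53.66

Tangency of A1 to both parallel lines with radius 11.1 puts H and A at U ± 11.1·n: H = (-1.410, 11.01), A = (1.410, -11.01). Equal radii place L and G the same way about V: L = V + 11.1·n = (50.66, 17.68), G = V − 11.1·n = (53.48, -4.339). Then |UG| = |G − U| = 53.66.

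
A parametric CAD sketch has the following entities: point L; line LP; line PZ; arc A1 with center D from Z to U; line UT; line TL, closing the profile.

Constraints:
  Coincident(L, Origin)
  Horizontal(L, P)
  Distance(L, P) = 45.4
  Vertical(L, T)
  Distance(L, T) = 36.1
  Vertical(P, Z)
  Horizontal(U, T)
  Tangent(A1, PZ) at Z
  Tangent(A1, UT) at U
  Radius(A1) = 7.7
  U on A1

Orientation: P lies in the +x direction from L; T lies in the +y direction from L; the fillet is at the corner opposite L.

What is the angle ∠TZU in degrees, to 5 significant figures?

35.374°

The virtual corner opposite L is at (45.400, 36.100). Tangency of A1 to PZ means the radius DZ is perpendicular to PZ and A1 meets UT tangentially, so DU is at right angles to UT, with radius 7.7, so the center D sits 7.7 in from both sides at D = (37.700, 28.400). That places the tangent points at Z = (45.400, 28.400) on PZ and U = (37.700, 36.100) on UT. Then cos ∠TZU = ZT·ZU / (|ZT||ZU|), giving 35.374°.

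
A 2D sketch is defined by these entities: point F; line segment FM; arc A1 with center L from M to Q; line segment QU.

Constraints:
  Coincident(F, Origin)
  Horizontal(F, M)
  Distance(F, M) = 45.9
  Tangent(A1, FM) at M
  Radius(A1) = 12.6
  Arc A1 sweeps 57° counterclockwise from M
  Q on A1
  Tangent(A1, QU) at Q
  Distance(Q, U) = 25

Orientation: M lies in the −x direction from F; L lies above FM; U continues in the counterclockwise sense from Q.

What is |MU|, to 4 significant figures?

36.03

F is at the origin; F and M share the same y with |FM| = 45.9 and M on the −x side, so M = (-45.90, 0.000). Since A1 is tangent to FM there, LM ⟂ FM, so L = M + (0, 12.6) = (-45.90, 12.60). On A1, M sits at bearing -90° from L; a 57° counterclockwise sweep puts Q at bearing -33°, so Q = L + 12.6·(cos -33°, sin -33°) = (-35.33, 5.738). Tangency of A1 to QU means the radius LQ is perpendicular to QU, so QU runs along (−sin -33°, cos -33°); with |QU| = 25.0, U = (-21.72, 26.70). Then |MU| = |U − M| = 36.03.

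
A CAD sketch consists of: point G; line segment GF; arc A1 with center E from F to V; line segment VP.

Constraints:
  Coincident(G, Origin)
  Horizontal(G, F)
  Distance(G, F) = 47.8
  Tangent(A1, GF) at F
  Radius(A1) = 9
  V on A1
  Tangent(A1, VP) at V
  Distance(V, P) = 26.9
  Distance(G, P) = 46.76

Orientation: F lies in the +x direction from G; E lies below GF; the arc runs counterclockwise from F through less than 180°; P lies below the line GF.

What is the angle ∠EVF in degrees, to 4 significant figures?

51.53°

Checks: |EV| = 9.000 ✓; ∠(EV, VP) = 90.00° ✓; |VP| = 26.90 ✓; |GP| = 46.76 ✓.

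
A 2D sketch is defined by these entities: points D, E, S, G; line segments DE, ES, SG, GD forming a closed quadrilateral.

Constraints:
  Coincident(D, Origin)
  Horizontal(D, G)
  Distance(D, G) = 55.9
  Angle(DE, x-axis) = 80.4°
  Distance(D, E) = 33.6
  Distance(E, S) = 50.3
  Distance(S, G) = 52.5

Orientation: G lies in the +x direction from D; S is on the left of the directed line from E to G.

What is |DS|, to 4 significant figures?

73.85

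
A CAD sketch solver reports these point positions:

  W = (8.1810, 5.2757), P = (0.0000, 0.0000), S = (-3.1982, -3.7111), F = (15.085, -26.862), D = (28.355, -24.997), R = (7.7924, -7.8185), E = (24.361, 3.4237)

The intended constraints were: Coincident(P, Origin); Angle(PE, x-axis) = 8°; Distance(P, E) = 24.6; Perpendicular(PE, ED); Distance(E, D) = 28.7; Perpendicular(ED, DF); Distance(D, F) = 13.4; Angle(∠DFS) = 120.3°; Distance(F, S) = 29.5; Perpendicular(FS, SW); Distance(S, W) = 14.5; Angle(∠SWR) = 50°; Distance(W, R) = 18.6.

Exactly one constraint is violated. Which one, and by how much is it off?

Distance(W, R) = 18.6 — off by 5.50.

P = (0.00, 0.00) ✓; PE at 8.000° ✓; |PE| = 24.60 ✓; ∠(PE, ED) = 90.00° ✓; |ED| = 28.70 ✓; ∠(ED, DF) = 90.00° ✓; |DF| = 13.40 ✓; ∠DFS = 120.3° ✓; |FS| = 29.50 ✓; ∠(FS, SW) = 90.00° ✓; |SW| = 14.50 ✓; ∠SWR = 50.00° ✓; |WR| = 13.10 ✗.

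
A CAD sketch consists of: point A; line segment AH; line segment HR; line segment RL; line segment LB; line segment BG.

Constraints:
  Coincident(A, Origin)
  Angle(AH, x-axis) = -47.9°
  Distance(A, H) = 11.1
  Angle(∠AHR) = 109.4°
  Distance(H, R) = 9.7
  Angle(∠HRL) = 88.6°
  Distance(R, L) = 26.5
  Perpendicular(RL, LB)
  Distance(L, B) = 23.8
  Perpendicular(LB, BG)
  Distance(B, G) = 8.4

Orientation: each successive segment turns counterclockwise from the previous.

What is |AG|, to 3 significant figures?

12.9

RL ⟂ LB, so LB runs at -156°; with |LB| = 23.8, B = (-16.2, 9.98). LB ⟂ BG, so BG runs at -65.9°; with |BG| = 8.4, G = (-12.7, 2.31). Then |AG| = |G − A| = 12.9.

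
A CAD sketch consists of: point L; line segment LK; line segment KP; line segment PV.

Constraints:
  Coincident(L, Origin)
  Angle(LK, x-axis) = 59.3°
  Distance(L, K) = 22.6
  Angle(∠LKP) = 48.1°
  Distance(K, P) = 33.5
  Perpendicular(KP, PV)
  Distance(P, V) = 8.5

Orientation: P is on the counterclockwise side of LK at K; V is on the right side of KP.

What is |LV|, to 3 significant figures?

31.3

∠LKP = 48.1°, so KP runs at 59.3° + (180° − 48.1°) = 191° from the x-axis; with |KP| = 33.5, P = K + 33.5·(cos 191°, sin 191°) = (-21.3, 12.9). KP ⟂ PV; with |PV| = 8.5 on the right of KP, V = P + 8.5·(-0.194, 0.981) = (-23.0, 21.3). Then |LV| = |V − L| = 31.3.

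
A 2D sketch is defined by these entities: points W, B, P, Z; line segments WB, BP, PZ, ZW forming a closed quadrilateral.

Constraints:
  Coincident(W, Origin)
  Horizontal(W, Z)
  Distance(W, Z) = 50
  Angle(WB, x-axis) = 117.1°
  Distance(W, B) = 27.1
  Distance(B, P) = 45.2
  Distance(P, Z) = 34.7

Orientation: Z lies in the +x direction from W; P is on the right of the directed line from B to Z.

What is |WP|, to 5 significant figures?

19.804

Checks: |BP| = 45.20 ✓; |PZ| = 34.70 ✓.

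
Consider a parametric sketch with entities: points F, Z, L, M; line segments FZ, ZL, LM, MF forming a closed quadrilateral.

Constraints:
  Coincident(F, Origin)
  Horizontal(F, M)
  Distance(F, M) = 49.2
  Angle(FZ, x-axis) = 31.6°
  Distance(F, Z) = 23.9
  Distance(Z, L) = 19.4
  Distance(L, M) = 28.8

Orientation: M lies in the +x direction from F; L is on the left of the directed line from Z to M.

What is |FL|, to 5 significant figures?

43.171

F is at the origin; FM is horizontal with |FM| = 49.2 and M in +x, so M = (49.2, 0). FZ runs at 31.6° with |FZ| = 23.9, so Z = (20.356, 12.523). L is determined by |ZL| = 19.4 and |LM| = 28.8 together: it lies at the intersection of circle(Z, 19.4) and circle(M, 28.8). With |ZM| = 31.445, the foot of the radical line on ZM is 8.5182 from Z and the perpendicular offset is √(19.4² − 8.5182²) = 17.430. Taking the left-of-ZM solution: L = (35.111, 25.119).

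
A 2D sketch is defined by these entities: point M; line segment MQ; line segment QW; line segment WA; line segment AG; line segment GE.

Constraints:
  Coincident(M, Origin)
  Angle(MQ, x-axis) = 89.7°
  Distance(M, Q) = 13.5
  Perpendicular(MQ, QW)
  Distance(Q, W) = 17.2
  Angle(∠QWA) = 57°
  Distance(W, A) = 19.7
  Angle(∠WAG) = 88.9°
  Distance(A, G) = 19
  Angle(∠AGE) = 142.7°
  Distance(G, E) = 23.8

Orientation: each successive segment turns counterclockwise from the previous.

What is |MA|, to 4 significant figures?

7.141

M is at the origin; MQ runs at 89.7° with length 13.5, so Q = (0.07069, 13.50). The perpendicularity gives QW at right angles to MQ, so QW runs at 179.7°; with |QW| = 17.2, W = (-17.13, 13.59). ∠QWA = 57.0° gives WA at -57.30° from the x-axis; with |WA| = 19.7, A = (-6.486, -2.988). Then |MA| = |A − M| = 7.141.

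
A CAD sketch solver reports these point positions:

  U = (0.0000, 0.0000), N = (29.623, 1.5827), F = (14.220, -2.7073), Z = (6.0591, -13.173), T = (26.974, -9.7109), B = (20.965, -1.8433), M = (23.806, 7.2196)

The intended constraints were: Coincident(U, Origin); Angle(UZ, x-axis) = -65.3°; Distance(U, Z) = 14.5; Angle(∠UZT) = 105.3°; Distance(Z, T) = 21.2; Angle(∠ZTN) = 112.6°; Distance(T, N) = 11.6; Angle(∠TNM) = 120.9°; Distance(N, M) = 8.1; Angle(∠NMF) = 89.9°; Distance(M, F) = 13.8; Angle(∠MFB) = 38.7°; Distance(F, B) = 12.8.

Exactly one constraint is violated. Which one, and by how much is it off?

Distance(F, B) = 12.8 — off by 6.00.

U = (0.00, 0.00) ✓; UZ at -65.30° ✓; |UZ| = 14.50 ✓; ∠UZT = 105.3° ✓; |ZT| = 21.20 ✓; ∠ZTN = 112.6° ✓; |TN| = 11.60 ✓; ∠TNM = 120.9° ✓; |NM| = 8.100 ✓; ∠NMF = 89.90° ✓; |MF| = 13.80 ✓; ∠MFB = 38.70° ✓; |FB| = 6.800 ✗.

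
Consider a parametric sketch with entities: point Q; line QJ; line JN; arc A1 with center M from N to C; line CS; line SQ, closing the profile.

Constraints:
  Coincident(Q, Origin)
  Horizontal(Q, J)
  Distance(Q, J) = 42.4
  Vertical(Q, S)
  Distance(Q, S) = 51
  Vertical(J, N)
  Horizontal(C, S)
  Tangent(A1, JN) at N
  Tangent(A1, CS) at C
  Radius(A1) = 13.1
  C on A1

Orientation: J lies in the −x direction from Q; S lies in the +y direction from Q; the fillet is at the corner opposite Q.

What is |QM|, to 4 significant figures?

47.91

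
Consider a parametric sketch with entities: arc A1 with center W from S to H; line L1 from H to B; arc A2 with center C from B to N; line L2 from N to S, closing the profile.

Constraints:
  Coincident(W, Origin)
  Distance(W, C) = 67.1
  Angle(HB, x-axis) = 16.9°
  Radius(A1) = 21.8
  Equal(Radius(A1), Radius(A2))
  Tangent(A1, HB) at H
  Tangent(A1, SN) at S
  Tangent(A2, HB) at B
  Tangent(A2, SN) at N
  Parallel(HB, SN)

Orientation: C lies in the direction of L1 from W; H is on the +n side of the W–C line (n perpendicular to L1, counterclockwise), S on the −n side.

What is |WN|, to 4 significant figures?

70.55

The slot axis is L1's direction at 16.9°, so u = (cos 16.9°, sin 16.9°) = (0.9568, 0.2907) and n = (−sin 16.9°, cos 16.9°) = (-0.2907, 0.9568). W is at the origin and C lies 67.1 along u from W, so C = 67.1·u = (64.20, 19.51). Tangency of A1 to both parallel lines with radius 21.8 puts H and S at W ± 21.8·n: H = (-6.337, 20.86), S = (6.337, -20.86). Equal radii place B and N the same way about C: B = C + 21.8·n = (57.86, 40.36), N = C − 21.8·n = (70.54, -1.352). Then |WN| = |N − W| = 70.55.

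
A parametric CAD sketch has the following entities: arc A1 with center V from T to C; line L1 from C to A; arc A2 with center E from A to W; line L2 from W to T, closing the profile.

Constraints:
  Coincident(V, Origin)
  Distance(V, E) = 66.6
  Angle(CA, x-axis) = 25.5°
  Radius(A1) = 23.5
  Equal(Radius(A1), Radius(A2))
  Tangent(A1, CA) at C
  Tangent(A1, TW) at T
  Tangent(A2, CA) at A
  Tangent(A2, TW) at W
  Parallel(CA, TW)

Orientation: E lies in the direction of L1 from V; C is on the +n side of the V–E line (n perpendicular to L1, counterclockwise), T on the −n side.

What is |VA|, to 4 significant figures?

70.62

The slot axis is L1's direction at 25.5°, so u = (cos 25.5°, sin 25.5°) = (0.9026, 0.4305) and n = (−sin 25.5°, cos 25.5°) = (-0.4305, 0.9026). V is at the origin and E lies 66.6 along u from V, so E = 66.6·u = (60.11, 28.67). Tangency of A1 to both parallel lines with radius 23.5 puts C and T at V ± 23.5·n: C = (-10.12, 21.21), T = (10.12, -21.21). Equal radii place A and W the same way about E: A = E + 23.5·n = (50.00, 49.88), W = E − 23.5·n = (70.23, 7.461). Then |VA| = |A − V| = 70.62.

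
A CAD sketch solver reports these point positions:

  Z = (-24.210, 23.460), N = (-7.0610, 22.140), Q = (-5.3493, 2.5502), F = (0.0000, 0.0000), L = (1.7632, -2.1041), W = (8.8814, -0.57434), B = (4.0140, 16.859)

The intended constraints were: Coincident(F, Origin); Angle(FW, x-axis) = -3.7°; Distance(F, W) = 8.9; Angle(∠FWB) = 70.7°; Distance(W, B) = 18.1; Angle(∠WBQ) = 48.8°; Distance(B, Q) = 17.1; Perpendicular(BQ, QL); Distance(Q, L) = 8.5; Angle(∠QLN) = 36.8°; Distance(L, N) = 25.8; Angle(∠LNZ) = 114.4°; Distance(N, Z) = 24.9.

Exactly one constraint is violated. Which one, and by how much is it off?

Distance(N, Z) = 24.9 — off by 7.70.

F = (0.00, 0.00) ✓; FW at -3.700° ✓; |FW| = 8.900 ✓; ∠FWB = 70.70° ✓; |WB| = 18.10 ✓; ∠WBQ = 48.80° ✓; |BQ| = 17.10 ✓; ∠(BQ, QL) = 90.00° ✓; |QL| = 8.500 ✓; ∠QLN = 36.80° ✓; |LN| = 25.80 ✓; ∠LNZ = 114.4° ✓; |NZ| = 17.20 ✗.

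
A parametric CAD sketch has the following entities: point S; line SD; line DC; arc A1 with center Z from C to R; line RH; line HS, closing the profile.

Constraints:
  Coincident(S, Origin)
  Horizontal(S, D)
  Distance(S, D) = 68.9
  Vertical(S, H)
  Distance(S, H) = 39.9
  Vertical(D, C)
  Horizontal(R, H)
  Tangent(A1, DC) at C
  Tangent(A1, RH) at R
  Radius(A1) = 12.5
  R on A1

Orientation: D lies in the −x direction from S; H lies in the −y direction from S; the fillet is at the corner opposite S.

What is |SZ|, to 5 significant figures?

62.703

S is at the origin; SD is horizontal with |SD| = 68.9 and D on the −x side, so D = (-68.900, 0.0000). S and H share the same x with |SH| = 39.9 and H on the −y side, so H = (0.0000, -39.900). The virtual corner opposite S is at (-68.900, -39.900). Since A1 is tangent to DC there, ZC ⟂ DC and tangency of A1 to RH means the radius ZR is perpendicular to RH, with radius 12.5, so the center Z sits 12.5 in from both sides at Z = (-56.400, -27.400). Then |SZ| = |Z − S| = 62.703.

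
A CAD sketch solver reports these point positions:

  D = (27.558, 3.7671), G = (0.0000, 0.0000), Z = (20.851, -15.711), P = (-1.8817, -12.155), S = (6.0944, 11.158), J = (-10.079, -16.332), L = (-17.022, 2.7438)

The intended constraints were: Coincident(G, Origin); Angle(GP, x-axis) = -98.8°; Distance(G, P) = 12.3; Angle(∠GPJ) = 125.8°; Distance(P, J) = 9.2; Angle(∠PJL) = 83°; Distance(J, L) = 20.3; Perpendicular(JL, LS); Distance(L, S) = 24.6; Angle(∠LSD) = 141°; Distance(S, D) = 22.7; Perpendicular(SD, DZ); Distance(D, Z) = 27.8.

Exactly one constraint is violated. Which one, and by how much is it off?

Distance(D, Z) = 27.8 — off by 7.20.

G = (0.00, 0.00) ✓; GP at -98.80° ✓; |GP| = 12.30 ✓; ∠GPJ = 125.8° ✓; |PJ| = 9.200 ✓; ∠PJL = 83.00° ✓; |JL| = 20.30 ✓; ∠(JL, LS) = 90.00° ✓; |LS| = 24.60 ✓; ∠LSD = 141.0° ✓; |SD| = 22.70 ✓; ∠(SD, DZ) = 90.00° ✓; |DZ| = 20.60 ✗.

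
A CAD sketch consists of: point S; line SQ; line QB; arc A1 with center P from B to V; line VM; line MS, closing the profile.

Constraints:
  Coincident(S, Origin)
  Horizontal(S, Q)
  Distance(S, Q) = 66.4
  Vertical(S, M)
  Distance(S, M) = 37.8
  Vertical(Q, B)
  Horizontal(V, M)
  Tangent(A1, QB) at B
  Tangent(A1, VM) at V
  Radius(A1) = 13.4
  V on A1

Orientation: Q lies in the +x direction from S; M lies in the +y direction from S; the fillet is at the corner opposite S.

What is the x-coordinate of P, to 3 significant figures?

53.0

S is at the origin; SQ is horizontal with |SQ| = 66.4 and Q on the +x side, so Q = (66.4, 0.00). S and M share the same x with |SM| = 37.8 and M on the +y side, so M = (0.00, 37.8). The virtual corner opposite S is at (66.4, 37.8). The tangent condition forces PB to be normal to QB and tangency of A1 to VM means the radius PV is perpendicular to VM, with radius 13.4, so the center P sits 13.4 in from both sides at P = (53.0, 24.4). So P.x = 53.0.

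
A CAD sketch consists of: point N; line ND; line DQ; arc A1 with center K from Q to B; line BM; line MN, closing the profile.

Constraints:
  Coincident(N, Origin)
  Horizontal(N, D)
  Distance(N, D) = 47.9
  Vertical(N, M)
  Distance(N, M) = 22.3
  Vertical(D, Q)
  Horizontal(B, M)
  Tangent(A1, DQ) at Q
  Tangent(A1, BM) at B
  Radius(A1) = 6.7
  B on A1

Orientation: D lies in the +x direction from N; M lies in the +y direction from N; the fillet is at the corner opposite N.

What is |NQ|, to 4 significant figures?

50.38

N is at the origin; ND is horizontal with |ND| = 47.9 and D on the +x side, so D = (47.90, 0.000). NM is vertical with |NM| = 22.3 and M on the +y side, so M = (0.000, 22.30). The virtual corner opposite N is at (47.90, 22.30). A1 meets DQ tangentially, so KQ is at right angles to DQ and the tangent condition forces KB to be normal to BM, with radius 6.7, so the center K sits 6.7 in from both sides at K = (41.20, 15.60). That places the tangent points at Q = (47.90, 15.60) on DQ and B = (41.20, 22.30) on BM. Then |NQ| = |Q − N| = 50.38.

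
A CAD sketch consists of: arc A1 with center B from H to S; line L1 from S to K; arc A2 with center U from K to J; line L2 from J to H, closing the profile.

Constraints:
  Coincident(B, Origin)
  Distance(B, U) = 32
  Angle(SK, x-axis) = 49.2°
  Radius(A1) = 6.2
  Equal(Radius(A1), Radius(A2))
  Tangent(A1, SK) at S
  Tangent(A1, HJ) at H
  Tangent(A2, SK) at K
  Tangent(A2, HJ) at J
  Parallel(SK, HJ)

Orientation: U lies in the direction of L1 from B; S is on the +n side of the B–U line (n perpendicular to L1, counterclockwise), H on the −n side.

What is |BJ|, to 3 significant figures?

32.6

Tangency of A1 to both parallel lines with radius 6.2 puts S and H at B ± 6.2·n: S = (-4.69, 4.05), H = (4.69, -4.05). Equal radii place K and J the same way about U: K = U + 6.2·n = (16.2, 28.3), J = U − 6.2·n = (25.6, 20.2). Then |BJ| = |J − B| = 32.6.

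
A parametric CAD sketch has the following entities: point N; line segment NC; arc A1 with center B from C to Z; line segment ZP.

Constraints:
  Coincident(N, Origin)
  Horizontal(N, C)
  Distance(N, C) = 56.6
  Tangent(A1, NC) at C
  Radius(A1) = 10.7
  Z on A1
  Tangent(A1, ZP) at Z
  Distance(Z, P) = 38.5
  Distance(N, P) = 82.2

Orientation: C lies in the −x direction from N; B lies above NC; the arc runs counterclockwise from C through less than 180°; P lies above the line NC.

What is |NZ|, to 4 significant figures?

49.76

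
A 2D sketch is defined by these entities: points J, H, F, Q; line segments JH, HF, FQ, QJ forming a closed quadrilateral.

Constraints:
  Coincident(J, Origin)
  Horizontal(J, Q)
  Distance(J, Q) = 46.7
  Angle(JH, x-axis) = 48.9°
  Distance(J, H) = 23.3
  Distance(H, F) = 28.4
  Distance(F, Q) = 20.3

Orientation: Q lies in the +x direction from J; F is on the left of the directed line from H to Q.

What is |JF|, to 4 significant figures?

48.00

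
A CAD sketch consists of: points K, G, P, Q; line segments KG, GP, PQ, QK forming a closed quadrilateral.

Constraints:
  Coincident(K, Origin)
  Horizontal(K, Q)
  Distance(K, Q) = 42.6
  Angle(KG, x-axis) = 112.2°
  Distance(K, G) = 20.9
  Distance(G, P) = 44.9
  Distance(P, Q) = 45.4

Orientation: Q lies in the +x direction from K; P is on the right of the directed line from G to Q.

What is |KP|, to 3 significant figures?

24.3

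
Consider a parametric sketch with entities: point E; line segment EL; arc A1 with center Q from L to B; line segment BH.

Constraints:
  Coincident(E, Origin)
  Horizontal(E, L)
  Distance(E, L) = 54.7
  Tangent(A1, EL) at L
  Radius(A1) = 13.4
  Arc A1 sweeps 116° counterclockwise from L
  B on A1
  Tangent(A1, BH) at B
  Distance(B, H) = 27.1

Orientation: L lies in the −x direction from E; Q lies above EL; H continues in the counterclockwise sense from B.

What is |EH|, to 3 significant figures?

69.8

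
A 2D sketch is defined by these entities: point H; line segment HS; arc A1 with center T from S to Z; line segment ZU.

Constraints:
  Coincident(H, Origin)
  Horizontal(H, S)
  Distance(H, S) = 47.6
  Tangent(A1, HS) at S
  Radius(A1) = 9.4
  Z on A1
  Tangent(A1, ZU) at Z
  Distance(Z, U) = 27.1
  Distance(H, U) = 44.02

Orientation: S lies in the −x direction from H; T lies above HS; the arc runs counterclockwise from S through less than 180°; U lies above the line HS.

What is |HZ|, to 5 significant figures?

39.214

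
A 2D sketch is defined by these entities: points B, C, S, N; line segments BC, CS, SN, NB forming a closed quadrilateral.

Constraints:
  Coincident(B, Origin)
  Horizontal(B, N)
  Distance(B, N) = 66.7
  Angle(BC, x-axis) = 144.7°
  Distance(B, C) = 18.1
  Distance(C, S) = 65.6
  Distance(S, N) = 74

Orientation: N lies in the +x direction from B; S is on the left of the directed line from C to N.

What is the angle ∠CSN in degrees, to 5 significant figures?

71.801°

B is at the origin; B and N share the same y with |BN| = 66.7 and N in +x, so N = (66.7, 0). BC runs at 144.7° with |BC| = 18.1, so C = (-14.772, 10.459). S is determined by |CS| = 65.6 and |SN| = 74.0 together: it lies at the intersection of circle(C, 65.6) and circle(N, 74.0). With |CN| = 82.141, the foot of the radical line on CN is 33.932 from C and the perpendicular offset is √(65.6² − 33.932²) = 56.142. Taking the left-of-CN solution: S = (26.033, 61.824).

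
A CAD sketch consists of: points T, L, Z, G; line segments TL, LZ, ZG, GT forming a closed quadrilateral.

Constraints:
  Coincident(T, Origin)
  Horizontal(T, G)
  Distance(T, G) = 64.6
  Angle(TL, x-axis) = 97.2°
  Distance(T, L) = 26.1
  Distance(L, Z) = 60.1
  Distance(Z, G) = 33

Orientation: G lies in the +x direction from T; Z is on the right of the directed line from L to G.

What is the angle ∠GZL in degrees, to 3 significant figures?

98.3°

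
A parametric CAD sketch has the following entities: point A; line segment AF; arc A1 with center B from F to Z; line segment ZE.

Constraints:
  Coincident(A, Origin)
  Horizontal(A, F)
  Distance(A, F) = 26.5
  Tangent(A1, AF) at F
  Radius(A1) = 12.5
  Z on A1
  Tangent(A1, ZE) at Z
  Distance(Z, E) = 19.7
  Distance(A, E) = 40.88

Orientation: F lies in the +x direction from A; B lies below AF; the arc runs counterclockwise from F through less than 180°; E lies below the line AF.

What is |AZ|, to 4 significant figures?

22.03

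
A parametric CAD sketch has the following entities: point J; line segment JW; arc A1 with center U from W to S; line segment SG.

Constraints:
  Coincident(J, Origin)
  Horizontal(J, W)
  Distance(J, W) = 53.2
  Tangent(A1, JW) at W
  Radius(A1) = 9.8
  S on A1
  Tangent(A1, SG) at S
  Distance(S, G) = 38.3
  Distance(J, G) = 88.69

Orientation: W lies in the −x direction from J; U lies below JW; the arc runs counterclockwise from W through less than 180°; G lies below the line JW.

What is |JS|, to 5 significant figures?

62.131

J is at the origin; JW is horizontal with |JW| = 53.2 and W on the −x side, so W = (-53.200, 0.0000). Tangency of A1 to JW means the radius UW is perpendicular to JW, so U = W + (0, -9.8) = (-53.200, -9.8000). Since US ⟂ SG (tangency), |UG| = √(9.8² + 38.3²) = 39.534 regardless of where S sits on A1. So G lies on both circle(J, 88.69) and circle(U, 39.534); the below-JW intersection is G = (-79.498, -39.318). S is the foot of the tangent from G: S = (-61.905, -5.2983).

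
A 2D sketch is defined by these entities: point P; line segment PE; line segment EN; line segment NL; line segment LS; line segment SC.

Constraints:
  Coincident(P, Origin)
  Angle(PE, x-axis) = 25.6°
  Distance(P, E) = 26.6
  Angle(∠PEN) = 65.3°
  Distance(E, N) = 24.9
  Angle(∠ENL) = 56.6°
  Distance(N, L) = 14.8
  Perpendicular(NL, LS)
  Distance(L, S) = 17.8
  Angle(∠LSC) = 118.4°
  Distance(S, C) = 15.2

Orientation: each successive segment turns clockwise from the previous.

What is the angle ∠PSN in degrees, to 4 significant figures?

73.23°

P is at the origin; PE runs at 25.6° with length 26.6, so E = (23.99, 11.49). ∠PEN = 65.3° gives EN at -89.10° from the x-axis; with |EN| = 24.9, N = (24.38, -13.40). ∠ENL = 56.6° gives NL at 147.5° from the x-axis; with |NL| = 14.8, L = (11.90, -5.451). NL is perpendicular to LS, so LS runs at 57.50°; with |LS| = 17.8, S = (21.46, 9.561). Then cos ∠PSN = SP·SN / (|SP||SN|), giving 73.23°.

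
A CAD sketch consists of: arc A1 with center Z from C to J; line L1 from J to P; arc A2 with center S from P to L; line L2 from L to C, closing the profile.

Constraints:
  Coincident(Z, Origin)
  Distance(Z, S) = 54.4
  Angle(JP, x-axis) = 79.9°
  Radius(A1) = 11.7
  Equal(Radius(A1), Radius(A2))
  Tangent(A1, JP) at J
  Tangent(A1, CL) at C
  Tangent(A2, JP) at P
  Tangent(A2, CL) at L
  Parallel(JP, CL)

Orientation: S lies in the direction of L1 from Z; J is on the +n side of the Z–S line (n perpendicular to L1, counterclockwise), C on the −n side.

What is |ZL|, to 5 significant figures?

55.644

The slot axis is L1's direction at 79.9°, so u = (cos 79.9°, sin 79.9°) = (0.17537, 0.98450) and n = (−sin 79.9°, cos 79.9°) = (-0.98450, 0.17537). Z is at the origin and S lies 54.4 along u from Z, so S = 54.4·u = (9.5399, 53.557). Tangency of A1 to both parallel lines with radius 11.7 puts J and C at Z ± 11.7·n: J = (-11.519, 2.0518), C = (11.519, -2.0518). Equal radii place P and L the same way about S: P = S + 11.7·n = (-1.9787, 55.609), L = S − 11.7·n = (21.059, 51.505). Then |ZL| = |L − Z| = 55.644.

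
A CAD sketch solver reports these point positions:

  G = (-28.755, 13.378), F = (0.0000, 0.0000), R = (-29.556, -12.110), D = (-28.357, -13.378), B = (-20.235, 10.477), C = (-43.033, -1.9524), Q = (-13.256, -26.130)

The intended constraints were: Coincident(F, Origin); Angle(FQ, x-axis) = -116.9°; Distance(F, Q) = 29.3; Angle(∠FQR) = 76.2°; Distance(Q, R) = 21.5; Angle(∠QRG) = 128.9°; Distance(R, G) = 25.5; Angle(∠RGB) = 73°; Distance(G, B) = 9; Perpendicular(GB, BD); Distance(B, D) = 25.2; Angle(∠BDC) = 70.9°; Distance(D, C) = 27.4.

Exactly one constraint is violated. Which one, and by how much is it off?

Distance(D, C) = 27.4 — off by 8.80.

F = (0.00, 0.00) ✓; FQ at -116.9° ✓; |FQ| = 29.30 ✓; ∠FQR = 76.20° ✓; |QR| = 21.50 ✓; ∠QRG = 128.9° ✓; |RG| = 25.50 ✓; ∠RGB = 73.00° ✓; |GB| = 9.000 ✓; ∠(GB, BD) = 90.00° ✓; |BD| = 25.20 ✓; ∠BDC = 70.90° ✓; |DC| = 18.60 ✗.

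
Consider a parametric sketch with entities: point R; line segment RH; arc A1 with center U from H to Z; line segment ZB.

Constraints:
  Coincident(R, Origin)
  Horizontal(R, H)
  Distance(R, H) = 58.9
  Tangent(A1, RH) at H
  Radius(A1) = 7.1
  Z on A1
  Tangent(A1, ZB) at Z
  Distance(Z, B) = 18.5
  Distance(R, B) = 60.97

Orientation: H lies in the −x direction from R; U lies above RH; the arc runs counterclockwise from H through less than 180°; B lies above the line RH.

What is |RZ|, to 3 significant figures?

52.5

Checks: |UZ| = 7.100 ✓; ∠(UZ, ZB) = 90.00° ✓; |ZB| = 18.50 ✓; |RB| = 60.97 ✓.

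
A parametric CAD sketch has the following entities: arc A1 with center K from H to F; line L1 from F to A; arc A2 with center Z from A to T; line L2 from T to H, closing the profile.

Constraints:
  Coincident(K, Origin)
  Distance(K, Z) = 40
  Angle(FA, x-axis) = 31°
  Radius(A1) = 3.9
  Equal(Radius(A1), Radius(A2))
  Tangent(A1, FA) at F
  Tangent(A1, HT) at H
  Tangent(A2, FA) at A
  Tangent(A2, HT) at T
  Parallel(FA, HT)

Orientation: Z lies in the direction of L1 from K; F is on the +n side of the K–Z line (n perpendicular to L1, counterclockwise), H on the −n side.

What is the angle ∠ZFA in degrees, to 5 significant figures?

5.5687°

Tangency of A1 to both parallel lines with radius 3.9 puts F and H at K ± 3.9·n: F = (-2.0086, 3.3430), H = (2.0086, -3.3430). Equal radii place A and T the same way about Z: A = Z + 3.9·n = (32.278, 23.944), T = Z − 3.9·n = (36.295, 17.259). Then cos ∠ZFA = FZ·FA / (|FZ||FA|), giving 5.5687°.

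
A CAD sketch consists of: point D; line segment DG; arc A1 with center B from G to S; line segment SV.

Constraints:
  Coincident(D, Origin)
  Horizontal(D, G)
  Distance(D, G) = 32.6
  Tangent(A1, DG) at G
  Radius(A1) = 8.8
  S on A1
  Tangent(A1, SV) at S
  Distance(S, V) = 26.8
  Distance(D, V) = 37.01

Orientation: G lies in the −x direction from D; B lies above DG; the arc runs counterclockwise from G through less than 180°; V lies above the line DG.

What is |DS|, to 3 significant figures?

25.0

D is at the origin; D and G share the same y with |DG| = 32.6 and G on the −x side, so G = (-32.6, 0.00). The tangent condition forces BG to be normal to DG, so B = G + (0, 8.8) = (-32.6, 8.80). Since BS ⟂ SV (tangency), |BV| = √(8.8² + 26.8²) = 28.2 regardless of where S sits on A1. So V lies on both circle(D, 37.01) and circle(B, 28.2); the above-DG intersection is V = (-17.5, 32.6). S is the foot of the tangent from V: S = (-24.1, 6.64).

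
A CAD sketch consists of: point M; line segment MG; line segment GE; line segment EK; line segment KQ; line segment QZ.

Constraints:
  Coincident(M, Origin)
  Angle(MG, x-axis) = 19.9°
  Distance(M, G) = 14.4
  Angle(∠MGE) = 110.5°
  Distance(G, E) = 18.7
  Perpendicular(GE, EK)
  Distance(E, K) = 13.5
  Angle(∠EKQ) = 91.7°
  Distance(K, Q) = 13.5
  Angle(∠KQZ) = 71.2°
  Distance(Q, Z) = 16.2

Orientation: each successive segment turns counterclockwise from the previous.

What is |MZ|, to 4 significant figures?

21.27

∠EKQ = 91.7° gives KQ at -92.30° from the x-axis; with |KQ| = 13.5, Q = (-0.3051, 10.25). ∠KQZ = 71.2° gives QZ at 16.50° from the x-axis; with |QZ| = 16.2, Z = (15.23, 14.85). Then |MZ| = |Z − M| = 21.27.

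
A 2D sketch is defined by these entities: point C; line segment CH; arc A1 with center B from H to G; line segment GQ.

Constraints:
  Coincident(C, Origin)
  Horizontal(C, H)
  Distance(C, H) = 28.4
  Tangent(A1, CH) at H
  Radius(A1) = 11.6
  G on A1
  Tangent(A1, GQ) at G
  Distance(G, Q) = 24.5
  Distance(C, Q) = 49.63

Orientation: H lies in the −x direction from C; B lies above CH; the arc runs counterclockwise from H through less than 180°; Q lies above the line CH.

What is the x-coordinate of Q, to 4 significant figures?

-31.25

C is at the origin; C and H share the same y with |CH| = 28.4 and H on the −x side, so H = (-28.40, 0.000). A1 meets CH tangentially, so BH is at right angles to CH, so B = H + (0, 11.6) = (-28.40, 11.60). Since BG ⟂ GQ (tangency), |BQ| = √(11.6² + 24.5²) = 27.11 regardless of where G sits on A1. So Q lies on both circle(C, 49.63) and circle(B, 27.11); the above-CH intersection is Q = (-31.25, 38.56). G is the foot of the tangent from Q: G = (-18.50, 17.64).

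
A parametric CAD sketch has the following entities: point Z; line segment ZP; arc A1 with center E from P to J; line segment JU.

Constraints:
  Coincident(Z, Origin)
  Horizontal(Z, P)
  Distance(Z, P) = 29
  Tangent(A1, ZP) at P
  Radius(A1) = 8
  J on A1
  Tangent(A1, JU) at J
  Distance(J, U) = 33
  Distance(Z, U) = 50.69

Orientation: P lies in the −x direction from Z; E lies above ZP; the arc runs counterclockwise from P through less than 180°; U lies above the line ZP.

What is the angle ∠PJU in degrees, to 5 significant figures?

128.65°

Checks: |EJ| = 8.000 ✓; ∠(EJ, JU) = 90.00° ✓; |JU| = 33.00 ✓; |ZU| = 50.69 ✓.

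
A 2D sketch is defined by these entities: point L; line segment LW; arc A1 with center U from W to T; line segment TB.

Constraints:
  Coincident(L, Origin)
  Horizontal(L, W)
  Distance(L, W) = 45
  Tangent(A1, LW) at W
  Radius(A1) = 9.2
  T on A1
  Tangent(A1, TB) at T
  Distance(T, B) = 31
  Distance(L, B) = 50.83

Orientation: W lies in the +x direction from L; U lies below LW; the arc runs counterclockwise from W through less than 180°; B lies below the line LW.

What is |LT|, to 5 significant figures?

36.783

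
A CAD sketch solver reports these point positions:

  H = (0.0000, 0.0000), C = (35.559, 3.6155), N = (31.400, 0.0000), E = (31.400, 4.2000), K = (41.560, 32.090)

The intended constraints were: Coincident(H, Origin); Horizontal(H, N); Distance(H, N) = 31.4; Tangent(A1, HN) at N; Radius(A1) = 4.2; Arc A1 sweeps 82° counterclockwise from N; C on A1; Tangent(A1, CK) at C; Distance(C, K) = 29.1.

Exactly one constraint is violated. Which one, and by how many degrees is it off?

Tangent(A1, CK) at C — off by 3.90°.

H = (0.00, 0.00) ✓; H.y = 0.00, N.y = 0.00 ✓; |HN| = 31.40 ✓; ∠(EN, NH) = 90.00° ✓; |EN| = 4.200 ✓; bearing(E→C) − bearing(E→N) = 82.00° ✓; |EC| = 4.200 ✓; ∠(EC, CK) = 93.90° ✗; |CK| = 29.10 ✓.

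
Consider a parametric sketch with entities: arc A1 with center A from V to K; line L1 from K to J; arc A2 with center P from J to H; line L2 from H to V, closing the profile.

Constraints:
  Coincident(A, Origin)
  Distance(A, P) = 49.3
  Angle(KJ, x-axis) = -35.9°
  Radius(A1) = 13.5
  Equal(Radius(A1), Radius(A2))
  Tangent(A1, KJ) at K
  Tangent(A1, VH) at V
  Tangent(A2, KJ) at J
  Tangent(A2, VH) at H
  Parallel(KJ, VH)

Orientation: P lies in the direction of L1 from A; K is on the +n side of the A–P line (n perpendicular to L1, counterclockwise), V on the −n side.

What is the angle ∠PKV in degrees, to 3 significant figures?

74.7°

A is at the origin and P lies 49.3 along u from A, so P = 49.3·u = (39.9, -28.9). Tangency of A1 to both parallel lines with radius 13.5 puts K and V at A ± 13.5·n: K = (7.92, 10.9), V = (-7.92, -10.9). Then cos ∠PKV = KP·KV / (|KP||KV|), giving 74.7°.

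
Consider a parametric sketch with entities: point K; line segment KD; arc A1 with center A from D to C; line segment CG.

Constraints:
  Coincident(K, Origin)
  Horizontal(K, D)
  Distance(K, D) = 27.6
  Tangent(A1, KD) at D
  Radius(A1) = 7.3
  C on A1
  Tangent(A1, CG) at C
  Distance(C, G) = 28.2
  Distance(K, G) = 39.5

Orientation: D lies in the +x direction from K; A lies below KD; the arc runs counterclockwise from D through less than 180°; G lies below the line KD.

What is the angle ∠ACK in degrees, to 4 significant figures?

165.3°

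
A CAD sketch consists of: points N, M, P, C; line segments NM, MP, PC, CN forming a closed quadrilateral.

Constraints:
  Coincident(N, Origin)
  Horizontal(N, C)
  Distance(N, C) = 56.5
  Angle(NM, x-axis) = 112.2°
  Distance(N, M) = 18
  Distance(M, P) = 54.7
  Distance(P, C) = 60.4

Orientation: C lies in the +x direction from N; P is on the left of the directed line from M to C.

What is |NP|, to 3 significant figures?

63.8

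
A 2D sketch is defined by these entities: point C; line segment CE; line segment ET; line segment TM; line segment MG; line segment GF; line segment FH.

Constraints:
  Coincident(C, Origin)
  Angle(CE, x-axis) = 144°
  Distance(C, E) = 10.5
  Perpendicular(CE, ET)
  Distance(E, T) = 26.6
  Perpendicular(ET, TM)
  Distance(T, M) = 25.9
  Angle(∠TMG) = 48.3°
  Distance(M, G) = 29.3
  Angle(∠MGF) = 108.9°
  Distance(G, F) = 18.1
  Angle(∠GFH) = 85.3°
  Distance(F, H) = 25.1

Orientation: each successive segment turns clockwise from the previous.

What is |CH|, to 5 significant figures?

35.221

∠MGF = 108.9° gives GF at 121.20° from the x-axis; with |GF| = 18.1, F = (-9.9098, 21.708). ∠GFH = 85.3° gives FH at 26.500° from the x-axis; with |FH| = 25.1, H = (12.553, 32.908). Then |CH| = |H − C| = 35.221.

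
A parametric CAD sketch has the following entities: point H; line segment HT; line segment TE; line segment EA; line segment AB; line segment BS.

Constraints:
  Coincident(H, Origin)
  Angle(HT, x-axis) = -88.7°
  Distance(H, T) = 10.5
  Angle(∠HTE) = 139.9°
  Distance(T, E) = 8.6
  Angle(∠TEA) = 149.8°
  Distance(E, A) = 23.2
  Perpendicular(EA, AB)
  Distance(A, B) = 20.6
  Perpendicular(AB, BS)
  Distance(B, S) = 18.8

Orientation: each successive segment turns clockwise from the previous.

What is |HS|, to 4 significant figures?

16.65

H is at the origin; HT runs at -88.7° with length 10.5, so T = (0.2382, -10.50). ∠HTE = 139.9° gives TE at -128.8° from the x-axis; with |TE| = 8.6, E = (-5.151, -17.20). ∠TEA = 149.8° gives EA at -159.0° from the x-axis; with |EA| = 23.2, A = (-26.81, -25.51). EA is perpendicular to AB, so AB runs at 111.0°; with |AB| = 20.6, B = (-34.19, -6.282). The perpendicularity gives BS at right angles to AB, so BS runs at 21.00°; with |BS| = 18.8, S = (-16.64, 0.4553). Then |HS| = |S − H| = 16.65.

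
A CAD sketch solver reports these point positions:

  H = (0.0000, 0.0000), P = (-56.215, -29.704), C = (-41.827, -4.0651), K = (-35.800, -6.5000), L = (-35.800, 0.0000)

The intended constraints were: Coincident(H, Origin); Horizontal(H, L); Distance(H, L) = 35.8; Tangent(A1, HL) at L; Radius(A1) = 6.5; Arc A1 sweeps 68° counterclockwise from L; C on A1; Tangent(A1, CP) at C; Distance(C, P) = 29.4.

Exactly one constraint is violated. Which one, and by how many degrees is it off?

Tangent(A1, CP) at C — off by 7.30°.

H = (0.00, 0.00) ✓; H.y = 0.00, L.y = 0.00 ✓; |HL| = 35.80 ✓; ∠(KL, LH) = 90.00° ✓; |KL| = 6.500 ✓; bearing(K→C) − bearing(K→L) = 68.00° ✓; |KC| = 6.500 ✓; ∠(KC, CP) = 97.30° ✗; |CP| = 29.40 ✓.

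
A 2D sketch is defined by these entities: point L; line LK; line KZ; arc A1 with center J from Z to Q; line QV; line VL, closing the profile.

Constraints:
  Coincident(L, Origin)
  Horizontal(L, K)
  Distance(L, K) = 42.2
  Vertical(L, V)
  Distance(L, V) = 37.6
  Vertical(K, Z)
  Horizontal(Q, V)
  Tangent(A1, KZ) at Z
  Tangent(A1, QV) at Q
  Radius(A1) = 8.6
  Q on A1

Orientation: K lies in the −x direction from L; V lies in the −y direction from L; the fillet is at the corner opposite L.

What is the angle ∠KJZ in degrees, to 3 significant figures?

73.5°

The virtual corner opposite L is at (-42.2, -37.6). Tangency of A1 to KZ means the radius JZ is perpendicular to KZ and the tangent condition forces JQ to be normal to QV, with radius 8.6, so the center J sits 8.6 in from both sides at J = (-33.6, -29.0). That places the tangent points at Z = (-42.2, -29.0) on KZ and Q = (-33.6, -37.6) on QV. Then cos ∠KJZ = JK·JZ / (|JK||JZ|), giving 73.5°.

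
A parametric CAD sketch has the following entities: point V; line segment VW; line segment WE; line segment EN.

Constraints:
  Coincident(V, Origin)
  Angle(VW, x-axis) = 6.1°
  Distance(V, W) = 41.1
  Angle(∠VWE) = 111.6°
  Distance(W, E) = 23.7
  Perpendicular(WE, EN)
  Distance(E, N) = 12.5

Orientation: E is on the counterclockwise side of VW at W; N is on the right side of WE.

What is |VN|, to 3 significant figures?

63.9

∠VWE = 111.6°, so WE runs at 6.1° + (180° − 111.6°) = 74.5° from the x-axis; with |WE| = 23.7, E = W + 23.7·(cos 74.5°, sin 74.5°) = (47.2, 27.2). The perpendicularity gives EN at right angles to WE; with |EN| = 12.5 on the right of WE, N = E + 12.5·(0.964, -0.267) = (59.2, 23.9). Then |VN| = |N − V| = 63.9.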